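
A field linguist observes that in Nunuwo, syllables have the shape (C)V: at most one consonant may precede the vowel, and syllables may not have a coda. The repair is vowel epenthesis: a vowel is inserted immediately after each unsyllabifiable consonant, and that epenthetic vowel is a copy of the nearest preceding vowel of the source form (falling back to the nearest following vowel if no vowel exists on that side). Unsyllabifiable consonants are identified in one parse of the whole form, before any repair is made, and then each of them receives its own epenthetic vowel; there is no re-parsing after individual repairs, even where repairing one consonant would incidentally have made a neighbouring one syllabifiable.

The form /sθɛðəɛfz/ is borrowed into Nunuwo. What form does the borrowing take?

sɛθɛðəɛfɛzɛ

Syllabifying with onset maximization leaves /s/, /f/, /z/ stranded (no codas are permitted; onsets are limited to one consonant).
Epenthesis after each stranded consonant: /s/ → /sɛ/, /f/ → /fɛ/, /z/ → /zɛ/.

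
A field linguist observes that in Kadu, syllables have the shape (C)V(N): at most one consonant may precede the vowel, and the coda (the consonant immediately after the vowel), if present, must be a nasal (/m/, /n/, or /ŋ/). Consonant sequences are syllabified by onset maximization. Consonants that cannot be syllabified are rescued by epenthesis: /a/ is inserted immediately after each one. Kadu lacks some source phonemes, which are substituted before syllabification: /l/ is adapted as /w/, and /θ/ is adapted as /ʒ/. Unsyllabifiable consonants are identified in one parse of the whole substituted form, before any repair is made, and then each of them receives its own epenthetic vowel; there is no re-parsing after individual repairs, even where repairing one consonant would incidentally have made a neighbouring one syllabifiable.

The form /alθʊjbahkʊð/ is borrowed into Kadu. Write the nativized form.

Substitution: /l/ → /w/, /θ/ → /ʒ/, giving /awʒʊjbahkʊð/.
Under (C)V(N), the unsyllabifiable consonants are /w/, /j/, /h/, /ð/ (only a nasal (/m/, /n/, or /ŋ/) is licensed in coda position; onsets are limited to one consonant).
Inserting the epenthetic vowel yields /w/ → /wa/, /j/ → /ja/, /h/ → /ha/, /ð/ → /ða/.

awaʒʊjabahakʊða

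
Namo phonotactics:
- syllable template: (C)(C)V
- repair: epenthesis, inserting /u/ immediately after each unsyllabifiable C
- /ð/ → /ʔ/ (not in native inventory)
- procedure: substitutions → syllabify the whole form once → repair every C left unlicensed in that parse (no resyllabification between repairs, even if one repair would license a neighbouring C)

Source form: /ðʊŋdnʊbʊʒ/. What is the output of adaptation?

Substitution: /ð/ → /ʔ/, giving /ʔʊŋdnʊbʊʒ/.
The consonants /ŋ/, /ʒ/ cannot be parsed into a legal (C)(C)V syllable (no codas are permitted; onsets may contain at most 2 consonants).
Each unlicensed consonant becomes the onset of a new syllable: /ŋ/ → /ŋu/, /ʒ/ → /ʒu/.

ʔʊŋudnʊbʊʒu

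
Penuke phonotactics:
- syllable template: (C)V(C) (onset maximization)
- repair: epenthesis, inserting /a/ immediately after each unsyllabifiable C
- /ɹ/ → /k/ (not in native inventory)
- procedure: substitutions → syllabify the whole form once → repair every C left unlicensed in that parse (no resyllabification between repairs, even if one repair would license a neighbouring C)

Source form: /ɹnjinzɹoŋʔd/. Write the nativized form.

Substitution: /ɹ/ → /k/, giving /knjinzkoŋʔd/.
The consonants /k/, /n/, /z/, /ʔ/, /d/ cannot be parsed into a legal (C)V(C) syllable (at most one coda consonant is licensed; onsets are limited to one consonant).
Inserting the epenthetic vowel yields /k/ → /ka/, /n/ → /na/, /z/ → /za/, /ʔ/ → /ʔa/, /d/ → /da/.

kanajinzakoŋʔada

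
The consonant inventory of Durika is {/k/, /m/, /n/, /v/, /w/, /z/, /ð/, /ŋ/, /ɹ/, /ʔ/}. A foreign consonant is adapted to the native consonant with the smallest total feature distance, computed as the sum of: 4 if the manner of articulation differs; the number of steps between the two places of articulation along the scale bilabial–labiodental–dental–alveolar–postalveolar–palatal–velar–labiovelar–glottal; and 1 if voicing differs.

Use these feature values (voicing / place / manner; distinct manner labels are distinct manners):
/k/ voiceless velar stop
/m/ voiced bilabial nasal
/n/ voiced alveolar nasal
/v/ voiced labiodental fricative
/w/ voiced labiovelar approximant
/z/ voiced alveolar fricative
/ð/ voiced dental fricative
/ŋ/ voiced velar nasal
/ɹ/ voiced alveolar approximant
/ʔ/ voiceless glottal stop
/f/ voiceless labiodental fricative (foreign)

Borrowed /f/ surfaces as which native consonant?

/v/ is closest: same manner (fricative), place distance 0 (labiodental→labiodental), voicing differs (+1); total 1. Next closest is /ð/ at distance 2.

v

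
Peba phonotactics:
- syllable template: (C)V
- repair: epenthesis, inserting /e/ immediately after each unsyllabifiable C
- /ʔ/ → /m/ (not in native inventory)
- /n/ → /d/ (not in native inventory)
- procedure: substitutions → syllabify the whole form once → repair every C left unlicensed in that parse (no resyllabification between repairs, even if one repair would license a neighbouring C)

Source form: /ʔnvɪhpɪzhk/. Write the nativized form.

medevɪhepɪzeheke

Substitution: /ʔ/ → /m/, /n/ → /d/, giving /mdvɪhpɪzhk/.
Syllabifying with onset maximization leaves /m/, /d/, /h/, /z/, /h/, /k/ stranded (no codas are permitted; onsets are limited to one consonant).
Each unlicensed consonant becomes the onset of a new syllable: /m/ → /me/, /d/ → /de/, /h/ → /he/, /z/ → /ze/, /h/ → /he/, /k/ → /ke/.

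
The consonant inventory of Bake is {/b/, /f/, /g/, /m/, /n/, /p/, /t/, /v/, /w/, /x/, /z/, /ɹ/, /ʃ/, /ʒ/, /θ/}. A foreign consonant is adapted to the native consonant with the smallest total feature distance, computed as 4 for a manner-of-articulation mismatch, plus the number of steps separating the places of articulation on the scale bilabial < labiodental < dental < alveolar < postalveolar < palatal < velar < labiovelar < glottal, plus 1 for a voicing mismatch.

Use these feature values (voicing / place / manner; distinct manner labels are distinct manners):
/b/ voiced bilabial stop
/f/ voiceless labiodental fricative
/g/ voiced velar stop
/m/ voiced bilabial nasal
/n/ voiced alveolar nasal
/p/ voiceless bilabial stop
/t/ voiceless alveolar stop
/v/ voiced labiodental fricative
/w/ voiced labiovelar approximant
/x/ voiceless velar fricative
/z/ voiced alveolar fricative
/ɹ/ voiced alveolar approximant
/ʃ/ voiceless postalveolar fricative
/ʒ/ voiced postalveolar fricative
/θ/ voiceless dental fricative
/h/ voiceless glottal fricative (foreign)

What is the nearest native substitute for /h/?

x

/x/ is closest: same manner (fricative), place distance 2 (glottal→velar), same voicing; total 2. Next closest is /ʃ/ at distance 4.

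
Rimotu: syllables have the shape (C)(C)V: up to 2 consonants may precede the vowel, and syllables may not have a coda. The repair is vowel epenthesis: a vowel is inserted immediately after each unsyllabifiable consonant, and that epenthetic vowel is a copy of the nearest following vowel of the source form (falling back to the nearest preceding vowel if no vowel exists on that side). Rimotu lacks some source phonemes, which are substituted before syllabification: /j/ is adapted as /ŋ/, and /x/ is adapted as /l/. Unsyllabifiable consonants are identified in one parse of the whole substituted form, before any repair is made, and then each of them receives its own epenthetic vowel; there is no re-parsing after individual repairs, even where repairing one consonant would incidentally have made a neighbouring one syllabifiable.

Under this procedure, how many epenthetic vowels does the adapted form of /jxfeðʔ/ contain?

3

After substitution the input is /ŋlfeðʔ/.
The unsyllabifiable consonants are /ŋ/, /ð/, /ʔ/; each receives one epenthetic vowel.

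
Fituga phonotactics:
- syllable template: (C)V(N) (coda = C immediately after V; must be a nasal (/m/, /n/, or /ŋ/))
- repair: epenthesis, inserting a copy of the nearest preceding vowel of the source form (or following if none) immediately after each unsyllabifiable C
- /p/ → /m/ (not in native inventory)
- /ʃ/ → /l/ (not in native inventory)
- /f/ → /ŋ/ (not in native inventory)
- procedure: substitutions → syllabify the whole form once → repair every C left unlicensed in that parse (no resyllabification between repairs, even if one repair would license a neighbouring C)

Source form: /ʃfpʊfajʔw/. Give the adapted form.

Substitution: /ʃ/ → /l/, /f/ → /ŋ/, /p/ → /m/, giving /lŋmʊŋajʔw/.
Under (C)V(N), the unsyllabifiable consonants are /l/, /ŋ/, /j/, /ʔ/, /w/ (only a nasal (/m/, /n/, or /ŋ/) is licensed in coda position; onsets are limited to one consonant).
Each unlicensed consonant becomes the onset of a new syllable: /l/ → /lʊ/, /ŋ/ → /ŋʊ/, /j/ → /ja/, /ʔ/ → /ʔa/, /w/ → /wa/.

lʊŋʊmʊŋajaʔawa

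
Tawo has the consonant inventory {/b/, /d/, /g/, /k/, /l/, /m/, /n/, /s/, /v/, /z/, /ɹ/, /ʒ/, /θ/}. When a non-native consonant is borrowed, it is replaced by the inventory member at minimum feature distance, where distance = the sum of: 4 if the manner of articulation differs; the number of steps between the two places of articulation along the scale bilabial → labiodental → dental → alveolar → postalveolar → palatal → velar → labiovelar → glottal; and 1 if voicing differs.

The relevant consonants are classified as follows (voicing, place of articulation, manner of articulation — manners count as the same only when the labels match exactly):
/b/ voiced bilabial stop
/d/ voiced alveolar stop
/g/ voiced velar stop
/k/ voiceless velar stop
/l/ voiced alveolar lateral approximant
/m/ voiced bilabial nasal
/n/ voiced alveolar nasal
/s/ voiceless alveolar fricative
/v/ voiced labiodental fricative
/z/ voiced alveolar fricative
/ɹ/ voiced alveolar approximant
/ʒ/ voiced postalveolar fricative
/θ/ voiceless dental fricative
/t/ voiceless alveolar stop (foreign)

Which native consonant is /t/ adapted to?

d

/d/ is closest: same manner (stop), place distance 0 (alveolar→alveolar), voicing differs (+1); total 1. Next closest is /k/ at distance 3.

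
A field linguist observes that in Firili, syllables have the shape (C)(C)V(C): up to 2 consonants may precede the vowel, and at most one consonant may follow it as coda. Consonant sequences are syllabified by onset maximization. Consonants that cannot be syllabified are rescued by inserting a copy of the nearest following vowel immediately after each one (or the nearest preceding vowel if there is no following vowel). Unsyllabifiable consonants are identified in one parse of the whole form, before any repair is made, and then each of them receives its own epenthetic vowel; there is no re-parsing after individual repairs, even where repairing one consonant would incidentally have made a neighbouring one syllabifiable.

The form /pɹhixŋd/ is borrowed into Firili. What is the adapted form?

piɹhixŋidi

Under (C)(C)V(C), the unsyllabifiable consonants are /p/, /ŋ/, /d/ (at most one coda consonant is licensed; onsets may contain at most 2 consonants).
Inserting the epenthetic vowel yields /p/ → /pi/, /ŋ/ → /ŋi/, /d/ → /di/.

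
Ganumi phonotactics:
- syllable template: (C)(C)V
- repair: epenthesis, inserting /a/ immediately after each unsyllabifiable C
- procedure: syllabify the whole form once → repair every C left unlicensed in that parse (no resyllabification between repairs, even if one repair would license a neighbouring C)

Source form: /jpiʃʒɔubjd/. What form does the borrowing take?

Syllabifying with onset maximization leaves /b/, /j/, /d/ stranded (no codas are permitted; onsets may contain at most 2 consonants).
Epenthesis after each stranded consonant: /b/ → /ba/, /j/ → /ja/, /d/ → /da/.

jpiʃʒɔubajada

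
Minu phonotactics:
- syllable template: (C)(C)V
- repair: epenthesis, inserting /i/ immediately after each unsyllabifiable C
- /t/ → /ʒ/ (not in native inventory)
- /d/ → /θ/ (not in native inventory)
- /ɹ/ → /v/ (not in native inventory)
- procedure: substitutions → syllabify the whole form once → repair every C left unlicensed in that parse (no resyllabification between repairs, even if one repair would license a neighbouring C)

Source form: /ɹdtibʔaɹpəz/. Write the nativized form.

Substitution: /ɹ/ → /v/, /d/ → /θ/, /t/ → /ʒ/, giving /vθʒibʔavpəz/.
The consonants /v/, /z/ cannot be parsed into a legal (C)(C)V syllable (no codas are permitted; onsets may contain at most 2 consonants).
Epenthesis after each stranded consonant: /v/ → /vi/, /z/ → /zi/.

viθʒibʔavpəzi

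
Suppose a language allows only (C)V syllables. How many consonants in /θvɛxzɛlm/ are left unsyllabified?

The consonants /θ/, /x/, /l/, /m/ cannot be parsed into a legal (C)V syllable (no codas are permitted; onsets are limited to one consonant).

4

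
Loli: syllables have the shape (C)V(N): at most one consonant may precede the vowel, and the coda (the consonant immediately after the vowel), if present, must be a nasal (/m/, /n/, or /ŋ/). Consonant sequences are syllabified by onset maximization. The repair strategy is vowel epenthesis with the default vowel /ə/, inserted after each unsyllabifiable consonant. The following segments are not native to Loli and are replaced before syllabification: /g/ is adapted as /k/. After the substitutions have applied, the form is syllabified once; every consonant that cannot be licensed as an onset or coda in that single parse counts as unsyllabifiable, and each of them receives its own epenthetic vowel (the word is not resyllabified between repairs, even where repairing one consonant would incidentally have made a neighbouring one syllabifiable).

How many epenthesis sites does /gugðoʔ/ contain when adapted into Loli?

After substitution the input is /kukðoʔ/.
The unsyllabifiable consonants are /k/, /ʔ/; each receives one epenthetic vowel.

2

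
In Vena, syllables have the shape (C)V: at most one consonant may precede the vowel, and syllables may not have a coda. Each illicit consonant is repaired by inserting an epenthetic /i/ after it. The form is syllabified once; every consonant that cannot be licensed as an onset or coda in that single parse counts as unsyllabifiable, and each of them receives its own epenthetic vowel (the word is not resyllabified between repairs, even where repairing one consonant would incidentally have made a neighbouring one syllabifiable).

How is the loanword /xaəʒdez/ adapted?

xaəʒidezi

The consonants /ʒ/, /z/ cannot be parsed into a legal (C)V syllable (no codas are permitted; onsets are limited to one consonant).
Each unlicensed consonant becomes the onset of a new syllable: /ʒ/ → /ʒi/, /z/ → /zi/.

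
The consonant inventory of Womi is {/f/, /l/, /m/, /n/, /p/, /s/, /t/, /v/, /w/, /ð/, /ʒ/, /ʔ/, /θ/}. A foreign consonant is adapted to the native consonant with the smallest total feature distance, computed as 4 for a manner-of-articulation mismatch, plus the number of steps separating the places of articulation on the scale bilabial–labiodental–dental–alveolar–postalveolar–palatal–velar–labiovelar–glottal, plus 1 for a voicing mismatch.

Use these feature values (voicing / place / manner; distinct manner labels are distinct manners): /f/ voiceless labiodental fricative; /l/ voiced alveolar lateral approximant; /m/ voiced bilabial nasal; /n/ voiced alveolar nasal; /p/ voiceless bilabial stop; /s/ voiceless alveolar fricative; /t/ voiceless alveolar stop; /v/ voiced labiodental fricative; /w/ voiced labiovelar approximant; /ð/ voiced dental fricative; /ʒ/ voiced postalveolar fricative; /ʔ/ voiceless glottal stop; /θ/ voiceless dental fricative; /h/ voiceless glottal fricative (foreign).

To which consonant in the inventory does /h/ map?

ʔ

/ʔ/ is closest: manner differs (fricative→stop, +4), place distance 0 (glottal→glottal), same voicing; total 4. Next closest is /s/ at distance 5.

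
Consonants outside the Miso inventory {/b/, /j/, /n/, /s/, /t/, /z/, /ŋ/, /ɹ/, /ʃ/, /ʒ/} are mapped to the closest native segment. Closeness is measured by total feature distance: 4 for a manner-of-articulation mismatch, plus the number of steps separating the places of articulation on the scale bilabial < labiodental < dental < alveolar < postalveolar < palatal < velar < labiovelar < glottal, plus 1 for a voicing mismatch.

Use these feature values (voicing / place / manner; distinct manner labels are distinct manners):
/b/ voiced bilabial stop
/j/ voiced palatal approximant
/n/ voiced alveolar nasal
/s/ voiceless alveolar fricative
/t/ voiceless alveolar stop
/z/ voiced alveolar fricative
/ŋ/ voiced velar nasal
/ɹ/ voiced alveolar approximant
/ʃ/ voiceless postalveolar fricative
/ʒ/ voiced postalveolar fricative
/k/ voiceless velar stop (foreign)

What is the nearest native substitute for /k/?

t

/t/ is closest: same manner (stop), place distance 3 (velar→alveolar), same voicing; total 3. Next closest is /ŋ/ at distance 5.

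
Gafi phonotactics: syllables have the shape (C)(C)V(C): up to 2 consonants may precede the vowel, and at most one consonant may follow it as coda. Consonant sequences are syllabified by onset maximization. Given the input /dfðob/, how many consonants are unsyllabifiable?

1

The consonants /d/ cannot be parsed into a legal (C)(C)V(C) syllable (at most one coda consonant is licensed; onsets may contain at most 2 consonants).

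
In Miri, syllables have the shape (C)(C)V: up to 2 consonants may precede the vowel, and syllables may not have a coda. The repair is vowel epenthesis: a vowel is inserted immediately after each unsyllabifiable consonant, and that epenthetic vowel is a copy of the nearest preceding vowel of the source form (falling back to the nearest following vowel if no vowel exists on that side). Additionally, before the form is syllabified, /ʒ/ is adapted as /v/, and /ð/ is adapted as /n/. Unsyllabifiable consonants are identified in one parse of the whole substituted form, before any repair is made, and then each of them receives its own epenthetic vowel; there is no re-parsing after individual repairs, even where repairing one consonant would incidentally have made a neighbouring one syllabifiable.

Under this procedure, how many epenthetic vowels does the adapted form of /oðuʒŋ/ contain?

After substitution the input is /onuvŋ/.
The unsyllabifiable consonants are /v/, /ŋ/; each receives one epenthetic vowel.

2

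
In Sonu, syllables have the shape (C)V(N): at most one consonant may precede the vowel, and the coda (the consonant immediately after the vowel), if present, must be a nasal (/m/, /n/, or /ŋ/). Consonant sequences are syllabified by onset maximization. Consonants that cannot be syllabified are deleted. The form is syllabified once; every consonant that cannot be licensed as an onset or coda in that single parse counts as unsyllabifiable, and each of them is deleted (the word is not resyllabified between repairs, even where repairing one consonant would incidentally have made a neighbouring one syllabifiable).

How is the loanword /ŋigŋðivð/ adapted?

ŋiði

Syllabifying with onset maximization leaves /g/, /ŋ/, /v/, /ð/ stranded (only a nasal (/m/, /n/, or /ŋ/) is licensed in coda position; onsets are limited to one consonant).
Each unlicensed consonant is deleted: /g/, /ŋ/, /v/, /ð/.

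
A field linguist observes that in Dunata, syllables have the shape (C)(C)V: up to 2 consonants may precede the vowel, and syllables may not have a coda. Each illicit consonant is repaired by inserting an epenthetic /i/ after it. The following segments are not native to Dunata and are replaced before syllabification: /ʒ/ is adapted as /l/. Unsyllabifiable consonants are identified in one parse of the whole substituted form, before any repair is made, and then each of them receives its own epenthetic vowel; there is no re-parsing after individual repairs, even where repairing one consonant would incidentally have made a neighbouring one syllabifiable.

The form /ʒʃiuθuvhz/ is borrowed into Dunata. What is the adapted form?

lʃiuθuvihizi

Substitution: /ʒ/ → /l/, giving /lʃiuθuvhz/.
The consonants /v/, /h/, /z/ cannot be parsed into a legal (C)(C)V syllable (no codas are permitted; onsets may contain at most 2 consonants).
Epenthesis after each stranded consonant: /v/ → /vi/, /h/ → /hi/, /z/ → /zi/.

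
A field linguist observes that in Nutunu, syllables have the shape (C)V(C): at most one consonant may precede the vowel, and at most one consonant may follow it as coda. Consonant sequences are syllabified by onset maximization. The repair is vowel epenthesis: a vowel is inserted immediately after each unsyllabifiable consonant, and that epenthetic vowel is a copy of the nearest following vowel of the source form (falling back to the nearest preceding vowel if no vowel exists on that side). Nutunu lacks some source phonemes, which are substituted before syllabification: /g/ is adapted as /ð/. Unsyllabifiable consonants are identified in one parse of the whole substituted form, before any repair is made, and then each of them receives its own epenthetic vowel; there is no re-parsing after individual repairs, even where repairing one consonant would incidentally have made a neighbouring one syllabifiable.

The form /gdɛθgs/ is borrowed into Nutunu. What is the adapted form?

ðɛdɛθðɛsɛ

Substitution: /g/ → /ð/, giving /ðdɛθðs/.
Syllabifying with onset maximization leaves /ð/, /ð/, /s/ stranded (at most one coda consonant is licensed; onsets are limited to one consonant).
Epenthesis after each stranded consonant: /ð/ → /ðɛ/, /ð/ → /ðɛ/, /s/ → /sɛ/.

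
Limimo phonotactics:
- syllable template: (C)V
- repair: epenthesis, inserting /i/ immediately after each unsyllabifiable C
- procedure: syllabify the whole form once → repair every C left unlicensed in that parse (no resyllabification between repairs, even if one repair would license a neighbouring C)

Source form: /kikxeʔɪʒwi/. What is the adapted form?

Under (C)V, the unsyllabifiable consonants are /k/, /ʒ/ (no codas are permitted; onsets are limited to one consonant).
Inserting the epenthetic vowel yields /k/ → /ki/, /ʒ/ → /ʒi/.

kikixeʔɪʒiwi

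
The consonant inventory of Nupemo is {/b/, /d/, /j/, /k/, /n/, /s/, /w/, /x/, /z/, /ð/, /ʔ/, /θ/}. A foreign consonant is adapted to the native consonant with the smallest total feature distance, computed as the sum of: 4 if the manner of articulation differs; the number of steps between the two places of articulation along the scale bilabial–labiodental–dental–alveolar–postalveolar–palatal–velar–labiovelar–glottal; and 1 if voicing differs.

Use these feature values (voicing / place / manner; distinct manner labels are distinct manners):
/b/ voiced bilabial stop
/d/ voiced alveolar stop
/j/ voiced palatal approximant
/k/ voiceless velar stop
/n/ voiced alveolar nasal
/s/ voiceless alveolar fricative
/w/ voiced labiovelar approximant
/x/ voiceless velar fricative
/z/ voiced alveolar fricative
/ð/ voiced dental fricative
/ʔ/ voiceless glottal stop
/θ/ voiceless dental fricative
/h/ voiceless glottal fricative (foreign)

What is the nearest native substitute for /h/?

x

/x/ is closest: same manner (fricative), place distance 2 (glottal→velar), same voicing; total 2. Next closest is /ʔ/ at distance 4.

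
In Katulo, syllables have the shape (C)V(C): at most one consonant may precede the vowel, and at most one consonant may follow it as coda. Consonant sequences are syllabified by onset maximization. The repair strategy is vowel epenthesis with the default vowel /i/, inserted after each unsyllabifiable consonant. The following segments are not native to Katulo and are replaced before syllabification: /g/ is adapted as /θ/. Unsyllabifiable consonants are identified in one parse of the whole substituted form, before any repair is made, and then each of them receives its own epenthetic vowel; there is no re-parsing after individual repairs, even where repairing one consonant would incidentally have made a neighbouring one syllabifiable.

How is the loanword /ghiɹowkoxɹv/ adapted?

θihiɹowkoxɹivi

Substitution: /g/ → /θ/, giving /θhiɹowkoxɹv/.
Syllabifying with onset maximization leaves /θ/, /ɹ/, /v/ stranded (at most one coda consonant is licensed; onsets are limited to one consonant).
Inserting the epenthetic vowel yields /θ/ → /θi/, /ɹ/ → /ɹi/, /v/ → /vi/.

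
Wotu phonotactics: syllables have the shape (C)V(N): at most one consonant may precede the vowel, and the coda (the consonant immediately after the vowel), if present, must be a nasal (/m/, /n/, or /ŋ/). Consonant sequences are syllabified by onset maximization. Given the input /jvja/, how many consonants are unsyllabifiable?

2

Syllabifying with onset maximization leaves /j/, /v/ stranded (only a nasal (/m/, /n/, or /ŋ/) is licensed in coda position; onsets are limited to one consonant).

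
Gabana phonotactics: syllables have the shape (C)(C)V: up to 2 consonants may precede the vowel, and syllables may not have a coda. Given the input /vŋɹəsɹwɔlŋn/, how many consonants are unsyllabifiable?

5

Syllabifying with onset maximization leaves /v/, /s/, /l/, /ŋ/, /n/ stranded (no codas are permitted; onsets may contain at most 2 consonants).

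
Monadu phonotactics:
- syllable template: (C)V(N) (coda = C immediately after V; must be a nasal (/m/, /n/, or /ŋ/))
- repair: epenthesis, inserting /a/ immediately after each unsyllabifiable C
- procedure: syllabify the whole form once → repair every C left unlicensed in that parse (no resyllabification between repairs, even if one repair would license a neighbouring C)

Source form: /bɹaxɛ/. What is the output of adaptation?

baɹaxɛ

The consonants /b/ cannot be parsed into a legal (C)V(N) syllable (only a nasal (/m/, /n/, or /ŋ/) is licensed in coda position; onsets are limited to one consonant).
Each unlicensed consonant becomes the onset of a new syllable: /b/ → /ba/.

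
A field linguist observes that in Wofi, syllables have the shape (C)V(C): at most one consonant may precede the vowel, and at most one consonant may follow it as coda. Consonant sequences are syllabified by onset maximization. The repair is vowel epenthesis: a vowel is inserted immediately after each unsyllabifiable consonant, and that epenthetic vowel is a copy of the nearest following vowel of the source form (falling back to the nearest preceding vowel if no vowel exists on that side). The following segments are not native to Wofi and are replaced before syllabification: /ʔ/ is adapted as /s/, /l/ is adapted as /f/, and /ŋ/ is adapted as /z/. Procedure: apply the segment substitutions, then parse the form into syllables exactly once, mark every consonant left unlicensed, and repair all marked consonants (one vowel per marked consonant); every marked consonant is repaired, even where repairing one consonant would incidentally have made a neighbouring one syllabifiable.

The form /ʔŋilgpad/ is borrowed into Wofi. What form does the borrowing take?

Substitution: /ʔ/ → /s/, /ŋ/ → /z/, /l/ → /f/, giving /szifgpad/.
The consonants /s/, /g/ cannot be parsed into a legal (C)V(C) syllable (at most one coda consonant is licensed; onsets are limited to one consonant).
Each unlicensed consonant becomes the onset of a new syllable: /s/ → /si/, /g/ → /ga/.

sizifgapad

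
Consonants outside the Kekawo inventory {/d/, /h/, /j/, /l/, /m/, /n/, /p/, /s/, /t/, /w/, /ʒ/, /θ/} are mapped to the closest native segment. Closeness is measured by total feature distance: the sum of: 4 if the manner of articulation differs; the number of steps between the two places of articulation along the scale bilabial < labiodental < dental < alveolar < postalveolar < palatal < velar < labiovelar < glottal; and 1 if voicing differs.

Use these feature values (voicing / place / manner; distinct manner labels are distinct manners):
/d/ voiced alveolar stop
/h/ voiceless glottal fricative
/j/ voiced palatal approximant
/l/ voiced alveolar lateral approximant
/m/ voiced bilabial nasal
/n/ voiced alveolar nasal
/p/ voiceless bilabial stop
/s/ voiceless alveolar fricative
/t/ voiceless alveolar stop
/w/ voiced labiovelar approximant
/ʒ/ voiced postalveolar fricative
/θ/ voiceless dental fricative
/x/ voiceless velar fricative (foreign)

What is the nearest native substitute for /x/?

/h/ is closest: same manner (fricative), place distance 2 (velar→glottal), same voicing; total 2. Next closest is /s/ at distance 3.

h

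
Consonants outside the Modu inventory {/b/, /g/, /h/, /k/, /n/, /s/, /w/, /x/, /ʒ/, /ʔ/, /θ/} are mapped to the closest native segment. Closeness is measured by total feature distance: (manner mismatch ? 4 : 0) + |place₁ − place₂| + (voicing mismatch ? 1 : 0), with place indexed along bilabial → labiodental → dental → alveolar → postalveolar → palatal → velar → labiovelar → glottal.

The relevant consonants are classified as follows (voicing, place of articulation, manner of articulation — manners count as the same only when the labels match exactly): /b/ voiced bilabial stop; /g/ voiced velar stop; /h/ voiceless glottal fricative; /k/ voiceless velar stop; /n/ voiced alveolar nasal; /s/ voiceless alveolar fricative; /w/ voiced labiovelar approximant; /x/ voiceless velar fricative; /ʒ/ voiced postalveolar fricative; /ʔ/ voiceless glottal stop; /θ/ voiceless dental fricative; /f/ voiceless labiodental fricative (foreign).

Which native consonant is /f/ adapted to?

θ

/θ/ is closest: same manner (fricative), place distance 1 (labiodental→dental), same voicing; total 1. Next closest is /s/ at distance 2.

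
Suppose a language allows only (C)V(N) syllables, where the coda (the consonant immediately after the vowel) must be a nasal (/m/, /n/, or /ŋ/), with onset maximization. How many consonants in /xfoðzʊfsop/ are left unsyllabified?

Syllabifying with onset maximization leaves /x/, /ð/, /f/, /p/ stranded (only a nasal (/m/, /n/, or /ŋ/) is licensed in coda position; onsets are limited to one consonant).

4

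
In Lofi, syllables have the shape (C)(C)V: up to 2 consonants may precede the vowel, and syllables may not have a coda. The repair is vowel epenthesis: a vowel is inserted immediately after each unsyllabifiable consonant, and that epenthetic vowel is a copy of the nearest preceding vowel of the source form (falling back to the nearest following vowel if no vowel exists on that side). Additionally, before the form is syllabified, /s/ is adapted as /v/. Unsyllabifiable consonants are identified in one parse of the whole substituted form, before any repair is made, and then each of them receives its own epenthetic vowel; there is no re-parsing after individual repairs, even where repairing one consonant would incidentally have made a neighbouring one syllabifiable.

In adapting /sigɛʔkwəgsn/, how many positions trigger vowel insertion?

After substitution the input is /vigɛʔkwəgvn/.
The unsyllabifiable consonants are /ʔ/, /g/, /v/, /n/; each receives one epenthetic vowel.

4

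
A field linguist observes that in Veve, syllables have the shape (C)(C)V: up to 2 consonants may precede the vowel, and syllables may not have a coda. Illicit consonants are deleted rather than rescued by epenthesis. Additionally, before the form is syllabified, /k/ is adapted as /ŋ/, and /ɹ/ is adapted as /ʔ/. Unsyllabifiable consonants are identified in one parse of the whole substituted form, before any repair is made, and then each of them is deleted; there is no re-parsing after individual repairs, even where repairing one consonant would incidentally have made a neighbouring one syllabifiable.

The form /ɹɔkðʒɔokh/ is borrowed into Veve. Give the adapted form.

Substitution: /ɹ/ → /ʔ/, /k/ → /ŋ/, giving /ʔɔŋðʒɔoŋh/.
The consonants /ŋ/, /ŋ/, /h/ cannot be parsed into a legal (C)(C)V syllable (no codas are permitted; onsets may contain at most 2 consonants).
Deleting the stranded consonants removes /ŋ/, /ŋ/, /h/.

ʔɔðʒɔo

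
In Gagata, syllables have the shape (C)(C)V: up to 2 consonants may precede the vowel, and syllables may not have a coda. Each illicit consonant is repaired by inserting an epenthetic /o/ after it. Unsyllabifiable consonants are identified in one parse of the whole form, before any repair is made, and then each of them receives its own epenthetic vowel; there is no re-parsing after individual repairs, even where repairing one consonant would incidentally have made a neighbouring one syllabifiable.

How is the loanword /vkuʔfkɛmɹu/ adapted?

Under (C)(C)V, the unsyllabifiable consonants are /ʔ/ (no codas are permitted; onsets may contain at most 2 consonants).
Epenthesis after each stranded consonant: /ʔ/ → /ʔo/.

vkuʔofkɛmɹu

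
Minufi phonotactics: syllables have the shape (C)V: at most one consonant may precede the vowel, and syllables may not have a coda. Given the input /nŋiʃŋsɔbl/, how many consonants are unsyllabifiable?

Under (C)V, the unsyllabifiable consonants are /n/, /ʃ/, /ŋ/, /b/, /l/ (no codas are permitted; onsets are limited to one consonant).

5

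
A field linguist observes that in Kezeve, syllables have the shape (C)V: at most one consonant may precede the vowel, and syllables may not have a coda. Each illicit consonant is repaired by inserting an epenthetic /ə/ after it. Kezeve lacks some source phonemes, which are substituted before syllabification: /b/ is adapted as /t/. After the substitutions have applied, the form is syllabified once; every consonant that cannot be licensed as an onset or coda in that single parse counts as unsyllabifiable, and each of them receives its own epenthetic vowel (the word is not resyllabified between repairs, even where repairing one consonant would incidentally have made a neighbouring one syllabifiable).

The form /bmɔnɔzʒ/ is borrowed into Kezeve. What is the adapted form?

təmɔnɔzəʒə

Substitution: /b/ → /t/, giving /tmɔnɔzʒ/.
The consonants /t/, /z/, /ʒ/ cannot be parsed into a legal (C)V syllable (no codas are permitted; onsets are limited to one consonant).
Inserting the epenthetic vowel yields /t/ → /tə/, /z/ → /zə/, /ʒ/ → /ʒə/.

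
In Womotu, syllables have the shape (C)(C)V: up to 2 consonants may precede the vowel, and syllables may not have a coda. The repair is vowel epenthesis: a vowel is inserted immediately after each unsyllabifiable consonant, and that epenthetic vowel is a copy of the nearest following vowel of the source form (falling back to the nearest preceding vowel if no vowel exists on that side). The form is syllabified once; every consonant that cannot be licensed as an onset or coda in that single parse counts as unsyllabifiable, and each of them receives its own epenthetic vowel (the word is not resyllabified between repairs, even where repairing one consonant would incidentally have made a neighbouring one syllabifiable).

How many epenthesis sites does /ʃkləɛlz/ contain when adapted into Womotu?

3

The unsyllabifiable consonants are /ʃ/, /l/, /z/; each receives one epenthetic vowel.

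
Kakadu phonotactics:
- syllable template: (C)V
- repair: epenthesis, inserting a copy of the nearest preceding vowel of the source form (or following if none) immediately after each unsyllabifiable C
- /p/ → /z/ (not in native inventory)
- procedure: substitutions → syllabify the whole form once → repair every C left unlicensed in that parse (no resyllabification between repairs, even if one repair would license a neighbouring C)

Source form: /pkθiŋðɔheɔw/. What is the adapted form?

Substitution: /p/ → /z/, giving /zkθiŋðɔheɔw/.
The consonants /z/, /k/, /ŋ/, /w/ cannot be parsed into a legal (C)V syllable (no codas are permitted; onsets are limited to one consonant).
Epenthesis after each stranded consonant: /z/ → /zi/, /k/ → /ki/, /ŋ/ → /ŋi/, /w/ → /wɔ/.

zikiθiŋiðɔheɔwɔ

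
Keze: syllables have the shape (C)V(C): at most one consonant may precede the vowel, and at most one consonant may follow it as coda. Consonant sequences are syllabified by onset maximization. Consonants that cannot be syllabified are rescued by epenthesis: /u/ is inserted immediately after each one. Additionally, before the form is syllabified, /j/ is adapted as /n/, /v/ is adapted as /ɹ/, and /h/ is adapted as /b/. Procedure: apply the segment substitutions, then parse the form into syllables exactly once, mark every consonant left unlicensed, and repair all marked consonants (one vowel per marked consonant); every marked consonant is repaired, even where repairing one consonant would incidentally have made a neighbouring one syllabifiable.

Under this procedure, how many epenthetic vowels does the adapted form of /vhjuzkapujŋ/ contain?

3

After substitution the input is /ɹbnuzkapunŋ/.
The unsyllabifiable consonants are /ɹ/, /b/, /ŋ/; each receives one epenthetic vowel.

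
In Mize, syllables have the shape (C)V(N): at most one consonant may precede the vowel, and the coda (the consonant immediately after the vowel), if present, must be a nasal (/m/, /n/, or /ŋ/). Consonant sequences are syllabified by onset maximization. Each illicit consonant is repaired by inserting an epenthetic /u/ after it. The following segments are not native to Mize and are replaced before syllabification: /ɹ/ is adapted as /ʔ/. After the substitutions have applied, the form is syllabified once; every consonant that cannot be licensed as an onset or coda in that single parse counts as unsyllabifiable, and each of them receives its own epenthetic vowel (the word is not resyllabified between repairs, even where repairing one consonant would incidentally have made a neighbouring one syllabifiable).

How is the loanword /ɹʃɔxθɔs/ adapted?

ʔuʃɔxuθɔsu

Substitution: /ɹ/ → /ʔ/, giving /ʔʃɔxθɔs/.
Syllabifying with onset maximization leaves /ʔ/, /x/, /s/ stranded (only a nasal (/m/, /n/, or /ŋ/) is licensed in coda position; onsets are limited to one consonant).
Each unlicensed consonant becomes the onset of a new syllable: /ʔ/ → /ʔu/, /x/ → /xu/, /s/ → /su/.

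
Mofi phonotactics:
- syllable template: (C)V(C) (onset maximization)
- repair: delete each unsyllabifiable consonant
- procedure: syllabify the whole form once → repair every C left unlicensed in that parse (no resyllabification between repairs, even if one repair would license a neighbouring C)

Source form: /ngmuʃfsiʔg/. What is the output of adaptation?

muʃsiʔ

The consonants /n/, /g/, /f/, /g/ cannot be parsed into a legal (C)V(C) syllable (at most one coda consonant is licensed; onsets are limited to one consonant).
Each unlicensed consonant is deleted: /n/, /g/, /f/, /g/.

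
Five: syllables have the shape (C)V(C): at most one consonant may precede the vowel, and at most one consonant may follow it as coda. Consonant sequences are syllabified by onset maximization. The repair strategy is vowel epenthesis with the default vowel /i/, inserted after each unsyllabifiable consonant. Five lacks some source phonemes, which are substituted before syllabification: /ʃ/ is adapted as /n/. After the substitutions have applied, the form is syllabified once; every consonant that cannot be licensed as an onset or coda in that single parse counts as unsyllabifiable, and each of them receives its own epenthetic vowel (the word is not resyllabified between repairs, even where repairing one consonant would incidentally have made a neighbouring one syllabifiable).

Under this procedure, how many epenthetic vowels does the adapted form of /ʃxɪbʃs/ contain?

3

After substitution the input is /nxɪbns/.
The unsyllabifiable consonants are /n/, /n/, /s/; each receives one epenthetic vowel.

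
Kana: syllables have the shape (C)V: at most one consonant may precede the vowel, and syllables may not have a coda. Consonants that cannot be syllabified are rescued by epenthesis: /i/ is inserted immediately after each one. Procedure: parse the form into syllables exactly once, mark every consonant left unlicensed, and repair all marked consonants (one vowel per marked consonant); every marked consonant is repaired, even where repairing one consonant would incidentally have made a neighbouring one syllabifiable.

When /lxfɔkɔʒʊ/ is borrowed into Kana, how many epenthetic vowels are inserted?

2

The unsyllabifiable consonants are /l/, /x/; each receives one epenthetic vowel.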